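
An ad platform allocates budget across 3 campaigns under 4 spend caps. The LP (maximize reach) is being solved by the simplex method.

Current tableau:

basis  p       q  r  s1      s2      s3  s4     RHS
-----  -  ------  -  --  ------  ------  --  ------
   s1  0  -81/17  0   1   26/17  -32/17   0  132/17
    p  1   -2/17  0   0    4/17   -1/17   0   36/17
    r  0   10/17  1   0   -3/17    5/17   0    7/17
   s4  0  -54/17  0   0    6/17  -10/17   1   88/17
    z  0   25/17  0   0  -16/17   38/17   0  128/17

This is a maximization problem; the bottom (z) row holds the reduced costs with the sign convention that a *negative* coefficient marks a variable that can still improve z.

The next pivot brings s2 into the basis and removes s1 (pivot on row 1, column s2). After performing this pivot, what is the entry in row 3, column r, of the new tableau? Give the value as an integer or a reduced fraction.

1

Pivot element is row 1, column s2: 26/17.
Normalize row 1: new (row 1, r) = 0/(26/17) = 0.
row 3 ← row 3 − (-3/17)·(new row 1): 1 − (-3/17)·0 = 1.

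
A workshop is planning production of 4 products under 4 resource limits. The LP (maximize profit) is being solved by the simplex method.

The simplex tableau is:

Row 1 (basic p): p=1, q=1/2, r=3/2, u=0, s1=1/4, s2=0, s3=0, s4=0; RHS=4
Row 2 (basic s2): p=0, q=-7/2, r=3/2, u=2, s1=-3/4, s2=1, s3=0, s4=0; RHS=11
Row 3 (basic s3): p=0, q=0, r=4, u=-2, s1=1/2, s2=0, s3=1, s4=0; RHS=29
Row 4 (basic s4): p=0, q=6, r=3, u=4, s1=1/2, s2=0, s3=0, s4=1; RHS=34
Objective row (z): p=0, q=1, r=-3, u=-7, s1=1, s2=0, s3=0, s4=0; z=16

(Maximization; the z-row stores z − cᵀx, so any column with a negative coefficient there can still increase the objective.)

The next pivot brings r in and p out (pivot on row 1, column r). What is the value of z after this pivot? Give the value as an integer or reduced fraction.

Minimum ratio for r: 4/(3/2) = 8/3.
z changes by −(z-row coeff of r)·ratio = −(-3)·(8/3) = 8.
New z = 16 + 8 = 24.

24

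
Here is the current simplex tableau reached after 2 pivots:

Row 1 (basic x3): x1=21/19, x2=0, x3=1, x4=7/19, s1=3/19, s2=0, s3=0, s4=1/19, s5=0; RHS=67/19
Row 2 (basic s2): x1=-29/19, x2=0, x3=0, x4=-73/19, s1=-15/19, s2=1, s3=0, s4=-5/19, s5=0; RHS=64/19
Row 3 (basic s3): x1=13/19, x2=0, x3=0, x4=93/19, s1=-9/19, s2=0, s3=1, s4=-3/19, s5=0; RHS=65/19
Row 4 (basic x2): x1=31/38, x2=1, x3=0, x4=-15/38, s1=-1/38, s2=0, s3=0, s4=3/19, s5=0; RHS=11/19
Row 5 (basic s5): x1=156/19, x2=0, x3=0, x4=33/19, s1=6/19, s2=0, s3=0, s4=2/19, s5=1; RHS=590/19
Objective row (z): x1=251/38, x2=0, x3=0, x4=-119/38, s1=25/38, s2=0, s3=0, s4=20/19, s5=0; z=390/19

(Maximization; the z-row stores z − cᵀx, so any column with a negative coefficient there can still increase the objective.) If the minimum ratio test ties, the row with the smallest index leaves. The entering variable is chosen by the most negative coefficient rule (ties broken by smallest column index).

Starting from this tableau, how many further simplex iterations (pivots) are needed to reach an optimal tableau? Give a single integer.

pivot: x4 in, s3 out → z = 4225/186
No improving column remains; optimal.

1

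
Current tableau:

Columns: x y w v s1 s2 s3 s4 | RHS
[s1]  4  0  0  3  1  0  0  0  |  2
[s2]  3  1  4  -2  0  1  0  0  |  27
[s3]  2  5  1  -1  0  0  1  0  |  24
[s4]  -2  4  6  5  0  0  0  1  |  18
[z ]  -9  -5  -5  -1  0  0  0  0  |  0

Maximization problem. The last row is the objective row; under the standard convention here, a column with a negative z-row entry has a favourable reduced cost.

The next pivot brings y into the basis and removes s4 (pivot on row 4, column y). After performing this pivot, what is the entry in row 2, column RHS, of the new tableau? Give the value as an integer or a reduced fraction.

Pivot element is row 4, column y: 4.
Normalize row 4: new (row 4, RHS) = 18/4 = 9/2.
row 2 ← row 2 − 1·(new row 4): 27 − 1·(9/2) = 45/2.

45/2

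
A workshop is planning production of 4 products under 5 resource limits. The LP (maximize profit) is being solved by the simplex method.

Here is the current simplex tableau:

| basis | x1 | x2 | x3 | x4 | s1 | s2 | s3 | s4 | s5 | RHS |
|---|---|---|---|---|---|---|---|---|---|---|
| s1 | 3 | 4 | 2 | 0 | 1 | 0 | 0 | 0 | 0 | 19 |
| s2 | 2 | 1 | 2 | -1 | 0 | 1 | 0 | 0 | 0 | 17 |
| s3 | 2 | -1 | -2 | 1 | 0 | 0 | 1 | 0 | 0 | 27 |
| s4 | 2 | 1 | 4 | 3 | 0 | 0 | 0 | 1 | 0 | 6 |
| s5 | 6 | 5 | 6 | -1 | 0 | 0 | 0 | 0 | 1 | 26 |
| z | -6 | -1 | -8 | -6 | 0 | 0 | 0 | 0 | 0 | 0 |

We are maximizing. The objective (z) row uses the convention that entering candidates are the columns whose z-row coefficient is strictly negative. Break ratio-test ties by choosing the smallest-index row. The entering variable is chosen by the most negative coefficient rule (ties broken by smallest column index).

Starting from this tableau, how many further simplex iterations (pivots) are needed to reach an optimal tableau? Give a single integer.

pivot: x3 in, s4 out → z = 12
pivot: x1 in, x3 out → z = 18
No improving column remains; optimal.

2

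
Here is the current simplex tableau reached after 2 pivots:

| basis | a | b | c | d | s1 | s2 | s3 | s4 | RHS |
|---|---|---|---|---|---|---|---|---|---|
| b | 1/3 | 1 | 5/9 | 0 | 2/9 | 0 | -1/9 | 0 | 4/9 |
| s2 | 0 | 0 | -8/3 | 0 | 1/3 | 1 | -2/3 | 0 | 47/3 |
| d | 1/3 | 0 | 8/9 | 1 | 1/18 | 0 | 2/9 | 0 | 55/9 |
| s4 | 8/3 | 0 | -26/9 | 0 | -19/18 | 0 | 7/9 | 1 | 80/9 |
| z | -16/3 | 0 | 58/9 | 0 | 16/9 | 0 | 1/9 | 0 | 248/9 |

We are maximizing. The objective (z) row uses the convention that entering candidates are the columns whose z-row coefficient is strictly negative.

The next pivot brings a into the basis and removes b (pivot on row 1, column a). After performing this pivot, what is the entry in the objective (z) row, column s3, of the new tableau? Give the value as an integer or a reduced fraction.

-5/3

Pivot element is row 1, column a: 1/3.
Normalize row 1: new (row 1, s3) = (-1/9)/(1/3) = -1/3.
z-row ← z-row − (-16/3)·(new row 1): 1/9 − (-16/3)·(-1/3) = -5/3.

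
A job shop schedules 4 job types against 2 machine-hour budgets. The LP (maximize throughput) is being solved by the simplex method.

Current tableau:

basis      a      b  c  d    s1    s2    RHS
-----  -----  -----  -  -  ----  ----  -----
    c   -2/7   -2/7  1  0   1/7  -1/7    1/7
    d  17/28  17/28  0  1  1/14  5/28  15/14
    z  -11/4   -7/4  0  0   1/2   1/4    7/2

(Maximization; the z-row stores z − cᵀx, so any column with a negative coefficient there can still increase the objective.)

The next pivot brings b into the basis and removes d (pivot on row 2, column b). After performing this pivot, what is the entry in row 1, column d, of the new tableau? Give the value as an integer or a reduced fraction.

8/17

Pivot element is row 2, column b: 17/28.
Normalize row 2: new (row 2, d) = 1/(17/28) = 28/17.
row 1 ← row 1 − (-2/7)·(new row 2): 0 − (-2/7)·(28/17) = 8/17.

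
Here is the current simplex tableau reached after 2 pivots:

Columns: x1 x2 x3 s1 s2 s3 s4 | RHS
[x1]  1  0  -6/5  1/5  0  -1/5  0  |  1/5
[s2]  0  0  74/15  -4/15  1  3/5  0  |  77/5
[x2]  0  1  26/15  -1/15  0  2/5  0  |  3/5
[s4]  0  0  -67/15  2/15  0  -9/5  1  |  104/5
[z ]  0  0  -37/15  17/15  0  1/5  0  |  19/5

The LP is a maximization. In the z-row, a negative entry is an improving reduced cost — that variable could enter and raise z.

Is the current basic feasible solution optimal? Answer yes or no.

no

Column x3 has objective-row coefficient -37/15, which is negative; an improving pivot exists, so not yet optimal.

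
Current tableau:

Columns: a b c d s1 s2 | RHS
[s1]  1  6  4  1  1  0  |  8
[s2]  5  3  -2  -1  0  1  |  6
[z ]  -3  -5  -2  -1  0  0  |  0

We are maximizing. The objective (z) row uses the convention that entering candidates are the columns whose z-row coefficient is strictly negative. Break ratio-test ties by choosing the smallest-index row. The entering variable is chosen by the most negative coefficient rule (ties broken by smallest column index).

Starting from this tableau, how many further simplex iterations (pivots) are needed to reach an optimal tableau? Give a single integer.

pivot: b in, s1 out → z = 20/3
pivot: a in, s2 out → z = 206/27
pivot: d in, b out → z = 38/3
No improving column remains; optimal.

3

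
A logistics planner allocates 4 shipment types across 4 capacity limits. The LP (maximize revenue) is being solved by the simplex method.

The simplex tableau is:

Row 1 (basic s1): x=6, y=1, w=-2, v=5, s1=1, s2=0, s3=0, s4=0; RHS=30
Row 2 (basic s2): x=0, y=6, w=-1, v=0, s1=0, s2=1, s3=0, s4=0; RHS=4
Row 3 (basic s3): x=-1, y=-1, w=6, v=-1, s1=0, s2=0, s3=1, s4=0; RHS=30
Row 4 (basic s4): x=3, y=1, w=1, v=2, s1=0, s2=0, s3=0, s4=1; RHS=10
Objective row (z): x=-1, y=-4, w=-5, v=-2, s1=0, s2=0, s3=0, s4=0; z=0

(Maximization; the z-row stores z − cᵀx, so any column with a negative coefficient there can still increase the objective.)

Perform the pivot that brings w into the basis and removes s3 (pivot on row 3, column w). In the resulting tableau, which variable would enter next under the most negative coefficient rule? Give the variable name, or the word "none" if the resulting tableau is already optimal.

y

Pivot element 6. New z-row = old z-row − (-5)·(row 3/6).
Updated z-row coefficients: x: -11/6, y: -29/6, w: 0, v: -17/6, s1: 0, s2: 0, s3: 5/6, s4: 0.
The most negative is -29/6 in column y, so y would enter next.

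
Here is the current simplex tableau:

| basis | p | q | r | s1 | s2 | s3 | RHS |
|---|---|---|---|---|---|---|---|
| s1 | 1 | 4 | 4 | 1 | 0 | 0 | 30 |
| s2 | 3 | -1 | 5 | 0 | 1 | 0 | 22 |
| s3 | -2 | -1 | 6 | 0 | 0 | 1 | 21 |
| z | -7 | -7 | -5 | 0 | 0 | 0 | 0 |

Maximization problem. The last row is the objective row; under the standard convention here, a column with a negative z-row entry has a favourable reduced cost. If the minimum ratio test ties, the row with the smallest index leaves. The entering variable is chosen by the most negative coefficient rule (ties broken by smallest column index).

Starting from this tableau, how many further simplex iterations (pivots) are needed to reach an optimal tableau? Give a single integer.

pivot: p in, s2 out → z = 154/3
pivot: q in, s1 out → z = 1302/13
No improving column remains; optimal.

2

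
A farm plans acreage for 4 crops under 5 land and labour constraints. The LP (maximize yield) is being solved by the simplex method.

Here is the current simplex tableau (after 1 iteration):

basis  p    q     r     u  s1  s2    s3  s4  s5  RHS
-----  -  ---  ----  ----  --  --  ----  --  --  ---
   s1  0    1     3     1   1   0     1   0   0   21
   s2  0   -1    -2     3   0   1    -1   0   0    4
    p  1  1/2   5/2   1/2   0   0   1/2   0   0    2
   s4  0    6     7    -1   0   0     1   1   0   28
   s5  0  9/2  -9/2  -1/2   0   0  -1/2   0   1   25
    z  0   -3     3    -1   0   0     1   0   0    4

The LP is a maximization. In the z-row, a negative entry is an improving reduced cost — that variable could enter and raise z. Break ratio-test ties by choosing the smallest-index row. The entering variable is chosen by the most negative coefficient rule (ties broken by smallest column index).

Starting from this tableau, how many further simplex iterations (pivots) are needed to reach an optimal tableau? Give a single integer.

1

pivot: q in, p out → z = 16
No improving column remains; optimal.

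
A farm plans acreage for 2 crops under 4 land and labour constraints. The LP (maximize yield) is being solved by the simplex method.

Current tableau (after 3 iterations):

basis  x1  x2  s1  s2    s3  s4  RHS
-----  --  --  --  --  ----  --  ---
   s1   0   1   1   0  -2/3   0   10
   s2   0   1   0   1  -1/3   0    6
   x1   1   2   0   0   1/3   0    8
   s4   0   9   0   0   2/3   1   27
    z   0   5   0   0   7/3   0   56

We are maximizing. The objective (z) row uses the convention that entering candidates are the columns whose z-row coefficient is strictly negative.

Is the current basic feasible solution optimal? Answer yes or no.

No objective-row coefficient is strictly negative, so no entering variable exists; the tableau is optimal.

yes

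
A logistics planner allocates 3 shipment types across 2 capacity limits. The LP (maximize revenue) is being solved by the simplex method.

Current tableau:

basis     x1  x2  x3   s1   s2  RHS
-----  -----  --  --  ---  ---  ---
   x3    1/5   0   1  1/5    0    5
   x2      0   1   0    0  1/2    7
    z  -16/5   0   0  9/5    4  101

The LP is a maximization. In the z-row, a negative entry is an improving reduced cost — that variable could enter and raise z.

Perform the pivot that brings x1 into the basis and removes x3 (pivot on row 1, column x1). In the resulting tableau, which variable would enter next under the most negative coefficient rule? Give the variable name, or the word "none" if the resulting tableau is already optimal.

none

Pivot element 1/5. New z-row = old z-row − (-16/5)·(row 1/(1/5)).
Updated z-row coefficients: x1: 0, x2: 0, x3: 16, s1: 5, s2: 4.
No coefficient is strictly negative; the tableau after this pivot is optimal.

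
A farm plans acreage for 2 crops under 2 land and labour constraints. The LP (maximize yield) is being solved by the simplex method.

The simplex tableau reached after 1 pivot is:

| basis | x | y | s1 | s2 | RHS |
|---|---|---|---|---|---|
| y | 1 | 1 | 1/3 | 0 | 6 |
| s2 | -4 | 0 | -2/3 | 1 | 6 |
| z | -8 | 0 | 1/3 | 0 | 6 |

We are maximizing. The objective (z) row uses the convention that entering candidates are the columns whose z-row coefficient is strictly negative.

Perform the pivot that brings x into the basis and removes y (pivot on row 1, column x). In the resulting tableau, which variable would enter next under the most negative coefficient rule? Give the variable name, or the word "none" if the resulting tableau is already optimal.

none

Pivot element 1. New z-row = old z-row − (-8)·(row 1/1).
Updated z-row coefficients: x: 0, y: 8, s1: 3, s2: 0.
No coefficient is strictly negative; the tableau after this pivot is optimal.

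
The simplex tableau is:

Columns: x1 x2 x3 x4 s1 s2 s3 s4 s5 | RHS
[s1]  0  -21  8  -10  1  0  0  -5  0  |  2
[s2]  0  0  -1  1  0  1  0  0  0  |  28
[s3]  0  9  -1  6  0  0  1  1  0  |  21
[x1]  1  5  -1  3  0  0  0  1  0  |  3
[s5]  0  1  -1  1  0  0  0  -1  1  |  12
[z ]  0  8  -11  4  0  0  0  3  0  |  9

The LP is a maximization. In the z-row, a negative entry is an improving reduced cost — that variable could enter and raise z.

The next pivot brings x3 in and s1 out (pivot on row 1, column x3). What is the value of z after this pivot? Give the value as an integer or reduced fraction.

47/4

Minimum ratio for x3: 2/8 = 1/4.
z changes by −(z-row coeff of x3)·ratio = −(-11)·(1/4) = 11/4.
New z = 9 + (11/4) = 47/4.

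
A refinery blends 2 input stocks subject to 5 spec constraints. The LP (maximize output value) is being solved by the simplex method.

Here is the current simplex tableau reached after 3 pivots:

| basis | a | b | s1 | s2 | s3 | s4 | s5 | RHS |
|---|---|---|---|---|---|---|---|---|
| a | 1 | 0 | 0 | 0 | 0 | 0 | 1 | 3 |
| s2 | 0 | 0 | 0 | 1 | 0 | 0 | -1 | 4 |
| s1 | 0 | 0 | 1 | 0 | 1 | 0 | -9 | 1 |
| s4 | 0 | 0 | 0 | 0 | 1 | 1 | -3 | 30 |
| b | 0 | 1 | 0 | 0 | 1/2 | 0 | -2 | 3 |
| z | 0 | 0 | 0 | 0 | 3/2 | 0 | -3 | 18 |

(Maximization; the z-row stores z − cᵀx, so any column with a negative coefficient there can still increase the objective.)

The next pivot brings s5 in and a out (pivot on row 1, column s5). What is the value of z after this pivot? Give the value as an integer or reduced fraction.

Minimum ratio for s5: 3/1 = 3.
z changes by −(z-row coeff of s5)·ratio = −(-3)·3 = 9.
New z = 18 + 9 = 27.

27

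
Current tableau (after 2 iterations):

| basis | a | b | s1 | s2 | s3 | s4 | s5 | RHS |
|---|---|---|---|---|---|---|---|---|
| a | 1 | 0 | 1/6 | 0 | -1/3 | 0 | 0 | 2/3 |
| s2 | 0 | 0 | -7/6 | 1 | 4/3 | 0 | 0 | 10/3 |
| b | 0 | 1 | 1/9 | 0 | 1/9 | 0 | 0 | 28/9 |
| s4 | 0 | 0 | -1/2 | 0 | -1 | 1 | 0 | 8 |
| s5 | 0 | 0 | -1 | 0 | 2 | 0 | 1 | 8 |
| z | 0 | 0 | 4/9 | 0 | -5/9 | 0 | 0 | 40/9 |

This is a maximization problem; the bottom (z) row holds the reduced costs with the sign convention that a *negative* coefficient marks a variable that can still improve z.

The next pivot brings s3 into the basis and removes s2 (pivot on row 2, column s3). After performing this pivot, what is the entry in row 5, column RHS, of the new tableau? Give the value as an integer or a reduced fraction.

Pivot element is row 2, column s3: 4/3.
Normalize row 2: new (row 2, RHS) = (10/3)/(4/3) = 5/2.
row 5 ← row 5 − 2·(new row 2): 8 − 2·(5/2) = 3.

3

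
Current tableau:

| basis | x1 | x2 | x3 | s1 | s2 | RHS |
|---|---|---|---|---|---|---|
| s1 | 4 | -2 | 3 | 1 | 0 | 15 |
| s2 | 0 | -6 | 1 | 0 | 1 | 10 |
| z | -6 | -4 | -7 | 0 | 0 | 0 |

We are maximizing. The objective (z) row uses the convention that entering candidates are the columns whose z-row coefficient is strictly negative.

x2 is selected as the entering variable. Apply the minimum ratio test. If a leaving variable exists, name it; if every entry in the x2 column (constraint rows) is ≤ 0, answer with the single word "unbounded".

unbounded

x2-column entries: row 1: -2, row 2: -6. All ≤ 0, so x2 can increase without bound; the LP is unbounded in this direction.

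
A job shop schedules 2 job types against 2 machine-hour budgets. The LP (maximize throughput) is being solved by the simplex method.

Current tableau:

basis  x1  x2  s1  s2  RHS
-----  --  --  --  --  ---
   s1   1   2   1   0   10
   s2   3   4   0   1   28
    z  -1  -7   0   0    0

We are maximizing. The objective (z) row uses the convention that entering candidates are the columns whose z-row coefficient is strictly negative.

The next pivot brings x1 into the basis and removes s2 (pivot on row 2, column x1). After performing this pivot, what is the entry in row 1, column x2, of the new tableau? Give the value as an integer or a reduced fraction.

Pivot element is row 2, column x1: 3.
Normalize row 2: new (row 2, x2) = 4/3 = 4/3.
row 1 ← row 1 − 1·(new row 2): 2 − 1·(4/3) = 2/3.

2/3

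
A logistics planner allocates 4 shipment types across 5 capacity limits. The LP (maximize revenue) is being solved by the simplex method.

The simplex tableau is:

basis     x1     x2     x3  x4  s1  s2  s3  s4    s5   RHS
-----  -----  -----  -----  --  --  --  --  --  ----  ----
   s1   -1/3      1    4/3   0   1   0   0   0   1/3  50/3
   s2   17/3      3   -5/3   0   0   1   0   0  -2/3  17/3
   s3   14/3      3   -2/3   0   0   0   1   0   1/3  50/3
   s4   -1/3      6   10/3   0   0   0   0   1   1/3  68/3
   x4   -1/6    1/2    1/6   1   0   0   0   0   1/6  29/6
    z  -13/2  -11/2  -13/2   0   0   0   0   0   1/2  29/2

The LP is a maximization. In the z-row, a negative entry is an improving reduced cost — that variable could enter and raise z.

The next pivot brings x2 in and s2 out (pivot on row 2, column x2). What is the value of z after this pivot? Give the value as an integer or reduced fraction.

224/9

Minimum ratio for x2: (17/3)/3 = 17/9.
z changes by −(z-row coeff of x2)·ratio = −(-11/2)·(17/9) = 187/18.
New z = 29/2 + (187/18) = 224/9.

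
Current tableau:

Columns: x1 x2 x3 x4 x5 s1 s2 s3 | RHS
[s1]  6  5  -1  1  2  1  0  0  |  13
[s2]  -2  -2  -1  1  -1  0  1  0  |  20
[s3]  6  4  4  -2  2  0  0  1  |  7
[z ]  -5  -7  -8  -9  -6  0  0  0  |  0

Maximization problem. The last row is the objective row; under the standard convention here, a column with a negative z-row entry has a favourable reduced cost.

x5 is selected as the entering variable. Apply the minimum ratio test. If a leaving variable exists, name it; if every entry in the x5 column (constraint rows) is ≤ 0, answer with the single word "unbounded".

Ratios: row 1 (s1): 13/2 = 13/2; row 2 (s2): entry -1 ≤ 0, skip; row 3 (s3): 7/2 = 7/2.
Minimum ratio is in the s3 row, so s3 leaves.

s3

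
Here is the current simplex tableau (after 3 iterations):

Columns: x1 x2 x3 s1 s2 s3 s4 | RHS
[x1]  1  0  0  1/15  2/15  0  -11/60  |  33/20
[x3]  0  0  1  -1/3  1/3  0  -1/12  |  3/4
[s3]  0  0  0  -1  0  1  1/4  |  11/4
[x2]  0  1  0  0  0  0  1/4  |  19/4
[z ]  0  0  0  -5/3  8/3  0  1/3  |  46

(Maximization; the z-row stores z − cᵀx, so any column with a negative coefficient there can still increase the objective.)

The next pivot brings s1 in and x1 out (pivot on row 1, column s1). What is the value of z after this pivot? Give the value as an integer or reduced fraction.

349/4

Minimum ratio for s1: (33/20)/(1/15) = 99/4.
z changes by −(z-row coeff of s1)·ratio = −(-5/3)·(99/4) = 165/4.
New z = 46 + (165/4) = 349/4.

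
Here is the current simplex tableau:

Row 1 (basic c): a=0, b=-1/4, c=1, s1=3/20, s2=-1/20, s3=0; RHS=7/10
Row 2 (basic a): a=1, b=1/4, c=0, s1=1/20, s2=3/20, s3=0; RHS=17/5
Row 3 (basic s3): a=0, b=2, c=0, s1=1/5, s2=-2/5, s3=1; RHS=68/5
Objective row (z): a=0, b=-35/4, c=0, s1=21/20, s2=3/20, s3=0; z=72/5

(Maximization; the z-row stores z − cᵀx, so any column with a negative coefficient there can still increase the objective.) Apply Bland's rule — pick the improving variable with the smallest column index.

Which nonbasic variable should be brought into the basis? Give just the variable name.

b

Objective-row coefficients: a: 0, b: -35/4, c: 0, s1: 21/20, s2: 3/20, s3: 0.
Improving columns: b. Bland's rule picks the smallest column index → b.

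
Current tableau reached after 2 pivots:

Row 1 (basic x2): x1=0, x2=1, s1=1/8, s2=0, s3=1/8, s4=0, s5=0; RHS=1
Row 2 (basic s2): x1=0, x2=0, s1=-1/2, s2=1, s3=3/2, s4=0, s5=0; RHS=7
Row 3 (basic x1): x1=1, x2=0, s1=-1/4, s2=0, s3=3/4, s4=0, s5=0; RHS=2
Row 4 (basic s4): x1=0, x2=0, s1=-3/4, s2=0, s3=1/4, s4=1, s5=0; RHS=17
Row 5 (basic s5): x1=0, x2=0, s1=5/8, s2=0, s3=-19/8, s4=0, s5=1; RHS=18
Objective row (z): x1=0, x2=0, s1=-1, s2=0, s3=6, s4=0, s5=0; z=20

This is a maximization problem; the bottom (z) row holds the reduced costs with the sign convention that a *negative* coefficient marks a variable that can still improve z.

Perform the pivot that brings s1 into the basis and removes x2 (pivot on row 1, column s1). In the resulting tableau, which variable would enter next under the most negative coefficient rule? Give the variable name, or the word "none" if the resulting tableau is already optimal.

none

Pivot element 1/8. New z-row = old z-row − (-1)·(row 1/(1/8)).
Updated z-row coefficients: x1: 0, x2: 8, s1: 0, s2: 0, s3: 7, s4: 0, s5: 0.
No coefficient is strictly negative; the tableau after this pivot is optimal.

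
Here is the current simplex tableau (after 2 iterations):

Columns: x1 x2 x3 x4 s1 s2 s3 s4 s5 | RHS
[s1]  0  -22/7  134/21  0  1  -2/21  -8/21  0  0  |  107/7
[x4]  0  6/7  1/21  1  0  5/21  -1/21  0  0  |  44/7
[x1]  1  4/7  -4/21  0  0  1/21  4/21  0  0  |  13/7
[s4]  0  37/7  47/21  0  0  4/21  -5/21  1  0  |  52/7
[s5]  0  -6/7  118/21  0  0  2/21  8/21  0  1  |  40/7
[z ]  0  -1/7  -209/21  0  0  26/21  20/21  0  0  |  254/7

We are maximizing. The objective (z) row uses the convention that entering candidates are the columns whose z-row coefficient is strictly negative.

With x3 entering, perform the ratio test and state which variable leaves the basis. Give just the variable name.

s5

Ratios: row 1 (s1): (107/7)/(134/21) = 321/134; row 2 (x4): (44/7)/(1/21) = 132; row 3 (x1): entry -4/21 ≤ 0, skip; row 4 (s4): (52/7)/(47/21) = 156/47; row 5 (s5): (40/7)/(118/21) = 60/59.
Minimum ratio 60/59 is in the s5 row, so s5 leaves.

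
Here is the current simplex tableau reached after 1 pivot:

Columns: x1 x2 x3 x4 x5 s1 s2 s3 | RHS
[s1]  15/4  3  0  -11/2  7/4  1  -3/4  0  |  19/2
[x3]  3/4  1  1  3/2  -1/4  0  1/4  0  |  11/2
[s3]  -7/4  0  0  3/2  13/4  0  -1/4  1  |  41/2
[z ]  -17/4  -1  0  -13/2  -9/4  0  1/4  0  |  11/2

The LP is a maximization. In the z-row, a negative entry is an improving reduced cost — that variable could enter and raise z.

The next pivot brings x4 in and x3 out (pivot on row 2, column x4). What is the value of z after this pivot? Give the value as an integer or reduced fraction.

88/3

Minimum ratio for x4: (11/2)/(3/2) = 11/3.
z changes by −(z-row coeff of x4)·ratio = −(-13/2)·(11/3) = 143/6.
New z = 11/2 + (143/6) = 88/3.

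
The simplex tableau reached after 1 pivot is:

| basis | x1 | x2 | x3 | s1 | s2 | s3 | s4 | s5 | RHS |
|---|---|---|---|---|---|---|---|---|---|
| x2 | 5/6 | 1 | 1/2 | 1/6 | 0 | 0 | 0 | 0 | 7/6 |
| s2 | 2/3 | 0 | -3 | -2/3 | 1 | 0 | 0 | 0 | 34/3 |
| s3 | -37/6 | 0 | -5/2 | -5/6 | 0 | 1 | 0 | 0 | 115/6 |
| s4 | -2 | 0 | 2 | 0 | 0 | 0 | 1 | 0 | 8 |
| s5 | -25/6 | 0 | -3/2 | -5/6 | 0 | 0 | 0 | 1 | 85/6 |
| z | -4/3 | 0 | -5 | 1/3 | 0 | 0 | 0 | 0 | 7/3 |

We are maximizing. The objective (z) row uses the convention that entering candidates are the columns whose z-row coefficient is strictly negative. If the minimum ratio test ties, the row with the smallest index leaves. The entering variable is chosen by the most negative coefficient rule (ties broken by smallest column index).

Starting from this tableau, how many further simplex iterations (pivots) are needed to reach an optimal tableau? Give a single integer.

pivot: x3 in, x2 out → z = 14
No improving column remains; optimal.

1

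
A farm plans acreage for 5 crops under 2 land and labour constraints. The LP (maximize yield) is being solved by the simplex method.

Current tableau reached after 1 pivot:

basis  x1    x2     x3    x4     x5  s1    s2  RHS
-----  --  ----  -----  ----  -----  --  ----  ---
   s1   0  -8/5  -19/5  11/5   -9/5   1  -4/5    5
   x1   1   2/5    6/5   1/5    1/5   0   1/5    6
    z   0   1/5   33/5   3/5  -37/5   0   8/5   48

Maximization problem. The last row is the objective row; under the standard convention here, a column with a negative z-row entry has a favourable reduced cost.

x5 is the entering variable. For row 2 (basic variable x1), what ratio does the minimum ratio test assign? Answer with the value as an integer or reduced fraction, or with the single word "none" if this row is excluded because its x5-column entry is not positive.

30

Ratio = RHS / (x5 entry) = 6 / (1/5) = 30.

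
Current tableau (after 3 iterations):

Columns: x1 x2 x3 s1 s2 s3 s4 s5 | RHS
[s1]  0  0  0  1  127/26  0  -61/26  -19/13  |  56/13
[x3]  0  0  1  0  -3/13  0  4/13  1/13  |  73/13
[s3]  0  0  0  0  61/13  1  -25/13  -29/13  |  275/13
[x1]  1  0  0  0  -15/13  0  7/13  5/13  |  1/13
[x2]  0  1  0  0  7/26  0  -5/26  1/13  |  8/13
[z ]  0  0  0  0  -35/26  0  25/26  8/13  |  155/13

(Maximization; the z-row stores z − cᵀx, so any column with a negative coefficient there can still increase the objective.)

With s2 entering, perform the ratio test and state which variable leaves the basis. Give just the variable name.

Ratios: row 1 (s1): (56/13)/(127/26) = 112/127; row 2 (x3): entry -3/13 ≤ 0, skip; row 3 (s3): (275/13)/(61/13) = 275/61; row 4 (x1): entry -15/13 ≤ 0, skip; row 5 (x2): (8/13)/(7/26) = 16/7.
Minimum ratio 112/127 is in the s1 row, so s1 leaves.

s1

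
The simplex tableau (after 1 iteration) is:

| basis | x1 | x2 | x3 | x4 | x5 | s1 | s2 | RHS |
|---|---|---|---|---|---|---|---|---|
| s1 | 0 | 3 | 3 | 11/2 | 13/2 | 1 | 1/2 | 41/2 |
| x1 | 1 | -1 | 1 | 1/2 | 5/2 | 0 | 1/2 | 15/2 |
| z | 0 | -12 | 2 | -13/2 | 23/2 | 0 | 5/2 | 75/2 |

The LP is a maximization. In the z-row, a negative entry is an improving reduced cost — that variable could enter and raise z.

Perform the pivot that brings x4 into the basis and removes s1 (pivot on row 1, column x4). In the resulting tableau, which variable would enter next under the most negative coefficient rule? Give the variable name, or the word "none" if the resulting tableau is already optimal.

x2

Pivot element 11/2. New z-row = old z-row − (-13/2)·(row 1/(11/2)).
Updated z-row coefficients: x1: 0, x2: -93/11, x3: 61/11, x4: 0, x5: 211/11, s1: 13/11, s2: 34/11.
The most negative is -93/11 in column x2, so x2 would enter next.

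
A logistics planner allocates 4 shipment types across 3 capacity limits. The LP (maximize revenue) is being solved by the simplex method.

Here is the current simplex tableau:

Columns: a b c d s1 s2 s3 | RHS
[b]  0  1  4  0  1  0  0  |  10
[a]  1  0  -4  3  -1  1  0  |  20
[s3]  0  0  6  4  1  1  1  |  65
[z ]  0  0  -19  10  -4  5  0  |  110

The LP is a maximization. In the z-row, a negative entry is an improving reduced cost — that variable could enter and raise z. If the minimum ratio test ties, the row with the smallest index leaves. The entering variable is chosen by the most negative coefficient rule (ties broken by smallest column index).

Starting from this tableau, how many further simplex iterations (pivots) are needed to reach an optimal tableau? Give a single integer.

1

pivot: c in, b out → z = 315/2
No improving column remains; optimal.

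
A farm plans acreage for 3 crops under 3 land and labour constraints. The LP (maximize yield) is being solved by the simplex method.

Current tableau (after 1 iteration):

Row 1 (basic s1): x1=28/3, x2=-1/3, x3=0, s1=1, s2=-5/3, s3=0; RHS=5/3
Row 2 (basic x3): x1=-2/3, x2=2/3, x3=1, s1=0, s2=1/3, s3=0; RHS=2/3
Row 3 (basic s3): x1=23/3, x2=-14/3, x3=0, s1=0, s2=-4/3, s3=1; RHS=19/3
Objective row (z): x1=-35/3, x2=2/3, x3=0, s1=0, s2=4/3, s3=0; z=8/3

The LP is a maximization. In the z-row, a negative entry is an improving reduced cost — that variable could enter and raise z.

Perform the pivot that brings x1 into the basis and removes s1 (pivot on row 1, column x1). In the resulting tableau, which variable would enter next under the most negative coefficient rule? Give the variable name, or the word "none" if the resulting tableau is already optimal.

s2

Pivot element 28/3. New z-row = old z-row − (-35/3)·(row 1/(28/3)).
Updated z-row coefficients: x1: 0, x2: 1/4, x3: 0, s1: 5/4, s2: -3/4, s3: 0.
The most negative is -3/4 in column s2, so s2 would enter next.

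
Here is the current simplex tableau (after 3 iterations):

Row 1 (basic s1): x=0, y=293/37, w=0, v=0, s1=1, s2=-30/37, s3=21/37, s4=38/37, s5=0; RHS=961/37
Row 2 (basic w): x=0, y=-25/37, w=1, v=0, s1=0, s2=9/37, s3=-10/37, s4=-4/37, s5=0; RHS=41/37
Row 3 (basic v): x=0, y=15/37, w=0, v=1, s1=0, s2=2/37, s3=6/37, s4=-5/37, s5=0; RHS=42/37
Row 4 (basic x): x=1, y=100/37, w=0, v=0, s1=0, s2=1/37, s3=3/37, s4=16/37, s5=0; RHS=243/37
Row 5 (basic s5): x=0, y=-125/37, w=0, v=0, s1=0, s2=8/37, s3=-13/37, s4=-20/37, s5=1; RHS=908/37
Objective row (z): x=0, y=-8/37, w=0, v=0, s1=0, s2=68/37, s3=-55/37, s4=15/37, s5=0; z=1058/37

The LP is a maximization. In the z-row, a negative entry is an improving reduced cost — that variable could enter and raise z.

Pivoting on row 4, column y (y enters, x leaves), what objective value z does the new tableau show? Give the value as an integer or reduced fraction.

Minimum ratio for y: (243/37)/(100/37) = 243/100.
z changes by −(z-row coeff of y)·ratio = −(-8/37)·(243/100) = 486/925.
New z = 1058/37 + (486/925) = 728/25.

728/25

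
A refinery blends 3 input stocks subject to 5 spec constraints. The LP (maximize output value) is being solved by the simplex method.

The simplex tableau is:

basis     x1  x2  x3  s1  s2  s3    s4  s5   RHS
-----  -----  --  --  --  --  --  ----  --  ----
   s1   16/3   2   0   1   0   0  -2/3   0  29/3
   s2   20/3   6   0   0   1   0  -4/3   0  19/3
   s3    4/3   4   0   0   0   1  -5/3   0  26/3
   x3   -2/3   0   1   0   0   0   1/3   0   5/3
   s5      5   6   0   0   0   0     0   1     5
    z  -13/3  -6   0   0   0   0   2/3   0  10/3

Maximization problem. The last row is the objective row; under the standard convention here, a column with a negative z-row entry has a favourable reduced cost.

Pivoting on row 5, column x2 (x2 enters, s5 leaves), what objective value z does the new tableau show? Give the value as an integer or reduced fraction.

25/3

Minimum ratio for x2: 5/6 = 5/6.
z changes by −(z-row coeff of x2)·ratio = −(-6)·(5/6) = 5.
New z = 10/3 + 5 = 25/3.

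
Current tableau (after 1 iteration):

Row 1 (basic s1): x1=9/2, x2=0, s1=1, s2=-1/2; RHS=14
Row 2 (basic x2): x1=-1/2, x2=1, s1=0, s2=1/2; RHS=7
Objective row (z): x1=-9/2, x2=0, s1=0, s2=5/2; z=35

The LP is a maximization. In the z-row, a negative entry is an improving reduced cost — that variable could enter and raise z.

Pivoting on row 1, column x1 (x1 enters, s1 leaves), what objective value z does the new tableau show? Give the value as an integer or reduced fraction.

49

Minimum ratio for x1: 14/(9/2) = 28/9.
z changes by −(z-row coeff of x1)·ratio = −(-9/2)·(28/9) = 14.
New z = 35 + 14 = 49.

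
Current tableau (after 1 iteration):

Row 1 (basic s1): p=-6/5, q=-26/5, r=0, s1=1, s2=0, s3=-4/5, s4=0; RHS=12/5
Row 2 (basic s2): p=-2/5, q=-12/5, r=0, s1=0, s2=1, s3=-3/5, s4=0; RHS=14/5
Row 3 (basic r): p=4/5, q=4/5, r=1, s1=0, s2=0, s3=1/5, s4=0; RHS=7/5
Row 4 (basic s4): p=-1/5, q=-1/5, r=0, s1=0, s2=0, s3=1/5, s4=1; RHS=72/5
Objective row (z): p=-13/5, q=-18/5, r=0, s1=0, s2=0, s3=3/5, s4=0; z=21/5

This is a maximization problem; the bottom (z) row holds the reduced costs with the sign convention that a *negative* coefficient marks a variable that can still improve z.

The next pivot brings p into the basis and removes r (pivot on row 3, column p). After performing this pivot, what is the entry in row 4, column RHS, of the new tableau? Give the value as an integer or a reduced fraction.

Pivot element is row 3, column p: 4/5.
Normalize row 3: new (row 3, RHS) = (7/5)/(4/5) = 7/4.
row 4 ← row 4 − (-1/5)·(new row 3): 72/5 − (-1/5)·(7/4) = 59/4.

59/4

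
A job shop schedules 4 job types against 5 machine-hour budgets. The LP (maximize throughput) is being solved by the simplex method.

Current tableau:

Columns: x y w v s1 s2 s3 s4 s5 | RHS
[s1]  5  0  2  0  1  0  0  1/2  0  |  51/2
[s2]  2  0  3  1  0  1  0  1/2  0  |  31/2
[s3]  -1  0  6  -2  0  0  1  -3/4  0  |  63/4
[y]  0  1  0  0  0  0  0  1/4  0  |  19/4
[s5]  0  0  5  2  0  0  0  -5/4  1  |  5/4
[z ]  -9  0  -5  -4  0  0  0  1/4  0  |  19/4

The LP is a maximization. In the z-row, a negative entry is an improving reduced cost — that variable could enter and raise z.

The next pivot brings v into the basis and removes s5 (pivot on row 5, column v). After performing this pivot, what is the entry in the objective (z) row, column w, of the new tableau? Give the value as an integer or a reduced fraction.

Pivot element is row 5, column v: 2.
Normalize row 5: new (row 5, w) = 5/2 = 5/2.
z-row ← z-row − (-4)·(new row 5): -5 − (-4)·(5/2) = 5.

5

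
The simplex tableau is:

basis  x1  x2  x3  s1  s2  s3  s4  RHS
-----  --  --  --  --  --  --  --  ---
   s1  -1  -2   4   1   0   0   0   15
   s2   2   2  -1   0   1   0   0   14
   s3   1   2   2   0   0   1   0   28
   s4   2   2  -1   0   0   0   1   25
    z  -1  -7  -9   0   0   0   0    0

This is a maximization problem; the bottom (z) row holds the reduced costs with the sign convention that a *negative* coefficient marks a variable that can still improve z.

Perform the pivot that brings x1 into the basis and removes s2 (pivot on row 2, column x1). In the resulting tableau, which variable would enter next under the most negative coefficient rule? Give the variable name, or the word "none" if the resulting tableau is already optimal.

Pivot element 2. New z-row = old z-row − (-1)·(row 2/2).
Updated z-row coefficients: x1: 0, x2: -6, x3: -19/2, s1: 0, s2: 1/2, s3: 0, s4: 0.
The most negative is -19/2 in column x3, so x3 would enter next.

x3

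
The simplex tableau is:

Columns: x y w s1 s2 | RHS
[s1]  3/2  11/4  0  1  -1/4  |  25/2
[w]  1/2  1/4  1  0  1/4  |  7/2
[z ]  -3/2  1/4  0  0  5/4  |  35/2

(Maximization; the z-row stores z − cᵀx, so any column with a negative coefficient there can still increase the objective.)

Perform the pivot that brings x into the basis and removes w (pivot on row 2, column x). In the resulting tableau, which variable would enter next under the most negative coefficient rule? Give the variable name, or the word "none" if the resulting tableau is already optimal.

none

Pivot element 1/2. New z-row = old z-row − (-3/2)·(row 2/(1/2)).
Updated z-row coefficients: x: 0, y: 1, w: 3, s1: 0, s2: 2.
No coefficient is strictly negative; the tableau after this pivot is optimal.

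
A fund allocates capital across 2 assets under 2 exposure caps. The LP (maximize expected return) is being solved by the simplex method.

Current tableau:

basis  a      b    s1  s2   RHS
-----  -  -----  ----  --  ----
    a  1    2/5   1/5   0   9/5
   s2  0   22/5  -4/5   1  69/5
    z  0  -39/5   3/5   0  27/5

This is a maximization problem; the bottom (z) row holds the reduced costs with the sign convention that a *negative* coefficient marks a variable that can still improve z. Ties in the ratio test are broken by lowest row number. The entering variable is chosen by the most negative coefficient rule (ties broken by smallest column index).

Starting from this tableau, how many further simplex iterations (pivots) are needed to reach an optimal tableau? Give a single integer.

pivot: b in, s2 out → z = 657/22
pivot: s1 in, a out → z = 63/2
No improving column remains; optimal.

2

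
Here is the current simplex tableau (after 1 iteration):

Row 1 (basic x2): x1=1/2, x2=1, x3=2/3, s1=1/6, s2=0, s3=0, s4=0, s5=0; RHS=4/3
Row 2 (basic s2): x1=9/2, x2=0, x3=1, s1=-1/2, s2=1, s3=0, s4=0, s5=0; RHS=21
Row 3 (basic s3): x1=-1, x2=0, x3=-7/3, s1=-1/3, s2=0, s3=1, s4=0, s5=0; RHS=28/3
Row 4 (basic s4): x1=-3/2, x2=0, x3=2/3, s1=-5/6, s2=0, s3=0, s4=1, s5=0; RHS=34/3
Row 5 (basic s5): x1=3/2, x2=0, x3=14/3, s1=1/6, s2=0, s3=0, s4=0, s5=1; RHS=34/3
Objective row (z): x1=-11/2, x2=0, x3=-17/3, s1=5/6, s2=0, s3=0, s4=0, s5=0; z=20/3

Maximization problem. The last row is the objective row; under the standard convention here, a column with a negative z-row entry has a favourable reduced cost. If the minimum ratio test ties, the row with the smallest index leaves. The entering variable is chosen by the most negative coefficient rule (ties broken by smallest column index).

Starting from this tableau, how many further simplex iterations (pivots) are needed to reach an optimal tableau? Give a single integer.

2

pivot: x3 in, x2 out → z = 18
pivot: x1 in, x3 out → z = 64/3
No improving column remains; optimal.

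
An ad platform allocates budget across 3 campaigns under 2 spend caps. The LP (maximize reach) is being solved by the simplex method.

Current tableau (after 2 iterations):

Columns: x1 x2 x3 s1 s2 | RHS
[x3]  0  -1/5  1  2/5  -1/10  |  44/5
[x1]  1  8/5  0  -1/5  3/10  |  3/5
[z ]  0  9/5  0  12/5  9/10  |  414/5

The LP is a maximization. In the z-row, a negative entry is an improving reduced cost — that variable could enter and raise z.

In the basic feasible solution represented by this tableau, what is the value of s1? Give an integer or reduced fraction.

s1 is nonbasic (not in the basis column), so its value in the current BFS is 0.

0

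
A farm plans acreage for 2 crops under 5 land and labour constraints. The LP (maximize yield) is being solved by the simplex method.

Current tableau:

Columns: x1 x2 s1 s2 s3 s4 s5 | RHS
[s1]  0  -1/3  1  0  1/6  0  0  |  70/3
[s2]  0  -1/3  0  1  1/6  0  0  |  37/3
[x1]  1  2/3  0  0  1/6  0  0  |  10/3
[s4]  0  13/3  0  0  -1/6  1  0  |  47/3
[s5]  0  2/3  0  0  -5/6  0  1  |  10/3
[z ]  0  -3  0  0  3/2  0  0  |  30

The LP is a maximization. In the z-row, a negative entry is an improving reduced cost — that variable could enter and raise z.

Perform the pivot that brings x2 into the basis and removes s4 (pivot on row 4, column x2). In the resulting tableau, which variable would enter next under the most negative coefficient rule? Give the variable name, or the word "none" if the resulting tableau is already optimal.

none

Pivot element 13/3. New z-row = old z-row − (-3)·(row 4/(13/3)).
Updated z-row coefficients: x1: 0, x2: 0, s1: 0, s2: 0, s3: 18/13, s4: 9/13, s5: 0.
No coefficient is strictly negative; the tableau after this pivot is optimal.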